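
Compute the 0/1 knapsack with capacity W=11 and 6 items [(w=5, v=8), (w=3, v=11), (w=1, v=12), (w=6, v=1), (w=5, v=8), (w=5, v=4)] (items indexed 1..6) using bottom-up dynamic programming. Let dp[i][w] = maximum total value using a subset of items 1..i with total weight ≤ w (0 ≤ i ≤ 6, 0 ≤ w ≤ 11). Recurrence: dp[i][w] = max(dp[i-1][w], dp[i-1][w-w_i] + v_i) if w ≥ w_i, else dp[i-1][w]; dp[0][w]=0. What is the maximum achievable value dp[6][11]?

i\w   0   1   2   3   4   5   6   7   8   9  10  11
  0   0   0   0   0   0   0   0   0   0   0   0   0
  1   0   0   0   0   0   8   8   8   8   8   8   8
  2   0   0   0  11  11  11  11  11  19  19  19  19
  3   0  12  12  12  23  23  23  23  23  31  31  31
  4   0  12  12  12  23  23  23  23  23  31  31  31
  5   0  12  12  12  23  23  23  23  23  31  31  31
  6   0  12  12  12  23  23  23  23  23  31  31  31

31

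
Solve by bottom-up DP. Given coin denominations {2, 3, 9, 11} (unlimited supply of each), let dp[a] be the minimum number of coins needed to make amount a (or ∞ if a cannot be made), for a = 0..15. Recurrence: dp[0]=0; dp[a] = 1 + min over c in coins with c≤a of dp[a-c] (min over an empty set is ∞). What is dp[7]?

3

 a  0  1  2  3  4  5  6  7  8  9 10 11 12 13 14 15
dp  0  -  1  1  2  2  2  3  3  1  4  1  2  2  2  3
(- denotes ∞ / unreachable)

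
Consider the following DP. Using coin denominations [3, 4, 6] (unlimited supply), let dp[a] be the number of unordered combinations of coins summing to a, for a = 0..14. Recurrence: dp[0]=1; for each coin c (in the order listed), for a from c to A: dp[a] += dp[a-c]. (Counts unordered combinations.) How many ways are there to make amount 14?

after  coin     0     1     2     3     4     5     6     7     8     9    10    11    12    13    14
          3     1     0     0     1     0     0     1     0     0     1     0     0     1     0     0
          4     1     0     0     1     1     0     1     1     1     1     1     1     2     1     1
          6     1     0     0     1     1     0     2     1     1     2     2     1     4     2     2

2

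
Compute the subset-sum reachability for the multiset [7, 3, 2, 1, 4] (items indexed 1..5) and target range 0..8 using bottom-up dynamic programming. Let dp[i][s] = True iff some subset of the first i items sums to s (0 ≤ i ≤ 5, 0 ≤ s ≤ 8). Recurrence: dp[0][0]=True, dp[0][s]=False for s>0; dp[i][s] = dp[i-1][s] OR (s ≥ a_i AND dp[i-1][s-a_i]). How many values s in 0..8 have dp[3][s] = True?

5

i\s   0   1   2   3   4   5   6   7   8
  0   T   F   F   F   F   F   F   F   F
  1   T   F   F   F   F   F   F   T   F
  2   T   F   F   T   F   F   F   T   F
  3   T   F   T   T   F   T   F   T   F
  4   T   T   T   T   T   T   T   T   T
  5   T   T   T   T   T   T   T   T   T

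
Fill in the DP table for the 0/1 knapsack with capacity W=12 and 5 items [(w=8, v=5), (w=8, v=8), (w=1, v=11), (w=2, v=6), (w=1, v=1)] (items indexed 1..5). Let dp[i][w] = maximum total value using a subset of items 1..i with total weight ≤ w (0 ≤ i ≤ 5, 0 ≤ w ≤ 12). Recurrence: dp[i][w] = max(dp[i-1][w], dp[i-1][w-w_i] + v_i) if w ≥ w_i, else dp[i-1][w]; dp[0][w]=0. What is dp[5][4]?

18

i\w   0   1   2   3   4   5   6   7   8   9  10  11  12
  0   0   0   0   0   0   0   0   0   0   0   0   0   0
  1   0   0   0   0   0   0   0   0   5   5   5   5   5
  2   0   0   0   0   0   0   0   0   8   8   8   8   8
  3   0  11  11  11  11  11  11  11  11  19  19  19  19
  4   0  11  11  17  17  17  17  17  17  19  19  25  25
  5   0  11  12  17  18  18  18  18  18  19  20  25  26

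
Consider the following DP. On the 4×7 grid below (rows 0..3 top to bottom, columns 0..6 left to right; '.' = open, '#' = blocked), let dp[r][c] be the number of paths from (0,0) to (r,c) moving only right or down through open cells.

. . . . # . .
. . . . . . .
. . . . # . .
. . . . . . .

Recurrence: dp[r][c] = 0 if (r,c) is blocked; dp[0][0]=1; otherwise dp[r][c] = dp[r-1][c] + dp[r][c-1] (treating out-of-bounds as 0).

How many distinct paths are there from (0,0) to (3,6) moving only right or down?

r\c   0   1   2   3   4   5   6
  0   1   1   1   1   0   0   0
  1   1   2   3   4   4   4   4
  2   1   3   6  10   0   4   8
  3   1   4  10  20  20  24  32

32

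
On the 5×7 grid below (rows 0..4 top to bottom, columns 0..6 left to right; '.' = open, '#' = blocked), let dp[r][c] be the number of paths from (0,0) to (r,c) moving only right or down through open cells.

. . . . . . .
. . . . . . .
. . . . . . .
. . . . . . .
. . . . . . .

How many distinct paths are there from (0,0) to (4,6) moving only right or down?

r\c   0   1   2   3   4   5   6
  0   1   1   1   1   1   1   1
  1   1   2   3   4   5   6   7
  2   1   3   6  10  15  21  28
  3   1   4  10  20  35  56  84
  4   1   5  15  35  70 126 210

210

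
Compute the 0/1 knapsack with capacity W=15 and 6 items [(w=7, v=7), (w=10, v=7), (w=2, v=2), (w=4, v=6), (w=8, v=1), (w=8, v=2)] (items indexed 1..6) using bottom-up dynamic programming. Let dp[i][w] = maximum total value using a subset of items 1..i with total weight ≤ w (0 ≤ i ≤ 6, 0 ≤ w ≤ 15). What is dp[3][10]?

i\w   0   1   2   3   4   5   6   7   8   9  10  11  12  13  14  15
  0   0   0   0   0   0   0   0   0   0   0   0   0   0   0   0   0
  1   0   0   0   0   0   0   0   7   7   7   7   7   7   7   7   7
  2   0   0   0   0   0   0   0   7   7   7   7   7   7   7   7   7
  3   0   0   2   2   2   2   2   7   7   9   9   9   9   9   9   9
  4   0   0   2   2   6   6   8   8   8   9   9  13  13  15  15  15
  5   0   0   2   2   6   6   8   8   8   9   9  13  13  15  15  15
  6   0   0   2   2   6   6   8   8   8   9   9  13  13  15  15  15

9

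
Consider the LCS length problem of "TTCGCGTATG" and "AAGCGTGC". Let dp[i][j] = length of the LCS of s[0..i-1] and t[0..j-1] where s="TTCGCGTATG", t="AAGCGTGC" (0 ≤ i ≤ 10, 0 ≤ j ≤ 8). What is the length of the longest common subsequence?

   ''  A  A  G  C  G  T  G  C
''  0  0  0  0  0  0  0  0  0
 T  0  0  0  0  0  0  1  1  1
 T  0  0  0  0  0  0  1  1  1
 C  0  0  0  0  1  1  1  1  2
 G  0  0  0  1  1  2  2  2  2
 C  0  0  0  1  2  2  2  2  3
 G  0  0  0  1  2  3  3  3  3
 T  0  0  0  1  2  3  4  4  4
 A  0  1  1  1  2  3  4  4  4
 T  0  1  1  1  2  3  4  4  4
 G  0  1  1  2  2  3  4  5  5

5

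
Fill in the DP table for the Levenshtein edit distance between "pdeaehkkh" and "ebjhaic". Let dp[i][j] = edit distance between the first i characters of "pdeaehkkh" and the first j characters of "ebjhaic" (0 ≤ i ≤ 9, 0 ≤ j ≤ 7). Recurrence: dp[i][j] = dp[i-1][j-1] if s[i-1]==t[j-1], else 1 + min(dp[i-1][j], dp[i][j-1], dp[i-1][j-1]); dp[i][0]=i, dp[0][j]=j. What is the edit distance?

7

   ''  e  b  j  h  a  i  c
''  0  1  2  3  4  5  6  7
 p  1  1  2  3  4  5  6  7
 d  2  2  2  3  4  5  6  7
 e  3  2  3  3  4  5  6  7
 a  4  3  3  4  4  4  5  6
 e  5  4  4  4  5  5  5  6
 h  6  5  5  5  4  5  6  6
 k  7  6  6  6  5  5  6  7
 k  8  7  7  7  6  6  6  7
 h  9  8  8  8  7  7  7  7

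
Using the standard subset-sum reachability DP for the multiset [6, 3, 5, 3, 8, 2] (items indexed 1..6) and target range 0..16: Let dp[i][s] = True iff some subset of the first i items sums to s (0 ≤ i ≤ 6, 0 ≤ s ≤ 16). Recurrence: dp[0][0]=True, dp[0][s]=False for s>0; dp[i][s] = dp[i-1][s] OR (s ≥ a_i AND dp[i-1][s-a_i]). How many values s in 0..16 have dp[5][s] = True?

i\s   0   1   2   3   4   5   6   7   8   9  10  11  12  13  14  15  16
  0   T   F   F   F   F   F   F   F   F   F   F   F   F   F   F   F   F
  1   T   F   F   F   F   F   T   F   F   F   F   F   F   F   F   F   F
  2   T   F   F   T   F   F   T   F   F   T   F   F   F   F   F   F   F
  3   T   F   F   T   F   T   T   F   T   T   F   T   F   F   T   F   F
  4   T   F   F   T   F   T   T   F   T   T   F   T   T   F   T   F   F
  5   T   F   F   T   F   T   T   F   T   T   F   T   T   T   T   F   T
  6   T   F   T   T   F   T   T   T   T   T   T   T   T   T   T   T   T

11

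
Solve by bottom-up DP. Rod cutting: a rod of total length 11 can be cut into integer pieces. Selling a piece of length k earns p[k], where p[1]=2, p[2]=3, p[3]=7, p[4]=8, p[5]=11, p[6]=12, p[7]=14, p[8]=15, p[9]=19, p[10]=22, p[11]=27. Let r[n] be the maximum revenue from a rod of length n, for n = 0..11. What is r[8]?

   n    0    1    2    3    4    5    6    7    8    9   10   11
r[n]    0    2    4    7    9   11   14   16   18   21   23   27

18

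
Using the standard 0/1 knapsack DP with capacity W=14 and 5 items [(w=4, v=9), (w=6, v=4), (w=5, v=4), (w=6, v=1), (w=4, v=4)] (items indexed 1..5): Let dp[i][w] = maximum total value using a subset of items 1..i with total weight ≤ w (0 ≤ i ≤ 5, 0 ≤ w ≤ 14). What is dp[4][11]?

i\w   0   1   2   3   4   5   6   7   8   9  10  11  12  13  14
  0   0   0   0   0   0   0   0   0   0   0   0   0   0   0   0
  1   0   0   0   0   9   9   9   9   9   9   9   9   9   9   9
  2   0   0   0   0   9   9   9   9   9   9  13  13  13  13  13
  3   0   0   0   0   9   9   9   9   9  13  13  13  13  13  13
  4   0   0   0   0   9   9   9   9   9  13  13  13  13  13  13
  5   0   0   0   0   9   9   9   9  13  13  13  13  13  17  17

13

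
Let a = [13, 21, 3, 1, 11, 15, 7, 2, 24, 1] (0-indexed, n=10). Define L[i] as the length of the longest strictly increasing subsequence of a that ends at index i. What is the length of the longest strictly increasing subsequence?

   i    0    1    2    3    4    5    6    7    8    9
a[i]   13   21    3    1   11   15    7    2   24    1
L[i]    1    2    1    1    2    3    2    2    4    1

4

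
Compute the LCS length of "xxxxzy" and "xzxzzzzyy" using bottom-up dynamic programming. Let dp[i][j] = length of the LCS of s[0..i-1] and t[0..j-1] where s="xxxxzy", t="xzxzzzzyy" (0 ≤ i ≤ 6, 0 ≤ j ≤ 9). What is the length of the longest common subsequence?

   ''  x  z  x  z  z  z  z  y  y
''  0  0  0  0  0  0  0  0  0  0
 x  0  1  1  1  1  1  1  1  1  1
 x  0  1  1  2  2  2  2  2  2  2
 x  0  1  1  2  2  2  2  2  2  2
 x  0  1  1  2  2  2  2  2  2  2
 z  0  1  2  2  3  3  3  3  3  3
 y  0  1  2  2  3  3  3  3  4  4

4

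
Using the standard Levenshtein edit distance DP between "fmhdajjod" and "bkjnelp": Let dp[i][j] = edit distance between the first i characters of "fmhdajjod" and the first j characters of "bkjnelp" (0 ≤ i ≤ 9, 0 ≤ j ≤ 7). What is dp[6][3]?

   ''  b  k  j  n  e  l  p
''  0  1  2  3  4  5  6  7
 f  1  1  2  3  4  5  6  7
 m  2  2  2  3  4  5  6  7
 h  3  3  3  3  4  5  6  7
 d  4  4  4  4  4  5  6  7
 a  5  5  5  5  5  5  6  7
 j  6  6  6  5  6  6  6  7
 j  7  7  7  6  6  7  7  7
 o  8  8  8  7  7  7  8  8
 d  9  9  9  8  8  8  8  9

5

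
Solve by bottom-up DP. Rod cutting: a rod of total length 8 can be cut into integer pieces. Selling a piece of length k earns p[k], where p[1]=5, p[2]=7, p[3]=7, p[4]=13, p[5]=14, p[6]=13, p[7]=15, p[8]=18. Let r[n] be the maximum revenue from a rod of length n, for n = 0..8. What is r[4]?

   n    0    1    2    3    4    5    6    7    8
r[n]    0    5   10   15   20   25   30   35   40

20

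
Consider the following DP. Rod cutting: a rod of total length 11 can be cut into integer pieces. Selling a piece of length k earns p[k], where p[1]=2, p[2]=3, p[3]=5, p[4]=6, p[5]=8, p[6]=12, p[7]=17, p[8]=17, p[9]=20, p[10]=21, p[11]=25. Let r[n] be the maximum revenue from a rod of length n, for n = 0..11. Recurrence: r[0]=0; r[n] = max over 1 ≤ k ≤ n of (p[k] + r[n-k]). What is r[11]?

25

   n    0    1    2    3    4    5    6    7    8    9   10   11
r[n]    0    2    4    6    8   10   12   17   19   21   23   25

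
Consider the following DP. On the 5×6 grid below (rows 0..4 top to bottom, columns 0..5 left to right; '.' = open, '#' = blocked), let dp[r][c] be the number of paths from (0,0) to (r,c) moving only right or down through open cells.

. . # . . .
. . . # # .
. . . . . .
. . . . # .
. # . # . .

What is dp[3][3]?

r\c   0   1   2   3   4   5
  0   1   1   0   0   0   0
  1   1   2   2   0   0   0
  2   1   3   5   5   5   5
  3   1   4   9  14   0   5
  4   1   0   9   0   0   5

14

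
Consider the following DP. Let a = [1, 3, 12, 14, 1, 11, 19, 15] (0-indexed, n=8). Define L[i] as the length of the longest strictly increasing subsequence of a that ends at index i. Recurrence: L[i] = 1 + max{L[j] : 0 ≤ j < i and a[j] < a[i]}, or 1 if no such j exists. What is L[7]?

   i    0    1    2    3    4    5    6    7
a[i]    1    3   12   14    1   11   19   15
L[i]    1    2    3    4    1    3    5    5

5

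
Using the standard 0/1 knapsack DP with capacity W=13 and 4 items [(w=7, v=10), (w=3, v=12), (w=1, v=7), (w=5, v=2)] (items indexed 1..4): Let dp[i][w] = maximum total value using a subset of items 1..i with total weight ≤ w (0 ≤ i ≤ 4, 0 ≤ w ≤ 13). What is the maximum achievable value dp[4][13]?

i\w   0   1   2   3   4   5   6   7   8   9  10  11  12  13
  0   0   0   0   0   0   0   0   0   0   0   0   0   0   0
  1   0   0   0   0   0   0   0  10  10  10  10  10  10  10
  2   0   0   0  12  12  12  12  12  12  12  22  22  22  22
  3   0   7   7  12  19  19  19  19  19  19  22  29  29  29
  4   0   7   7  12  19  19  19  19  19  21  22  29  29  29

29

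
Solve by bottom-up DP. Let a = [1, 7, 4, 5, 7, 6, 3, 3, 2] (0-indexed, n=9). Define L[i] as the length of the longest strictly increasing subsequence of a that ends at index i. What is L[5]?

4

   i    0    1    2    3    4    5    6    7    8
a[i]    1    7    4    5    7    6    3    3    2
L[i]    1    2    2    3    4    4    2    2    2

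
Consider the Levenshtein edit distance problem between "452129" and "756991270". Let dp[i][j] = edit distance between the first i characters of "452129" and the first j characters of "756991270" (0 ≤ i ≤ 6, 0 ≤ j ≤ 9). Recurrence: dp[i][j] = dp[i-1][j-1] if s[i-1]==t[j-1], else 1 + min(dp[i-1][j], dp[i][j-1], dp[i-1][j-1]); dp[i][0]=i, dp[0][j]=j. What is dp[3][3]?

2

   ''  7  5  6  9  9  1  2  7  0
''  0  1  2  3  4  5  6  7  8  9
 4  1  1  2  3  4  5  6  7  8  9
 5  2  2  1  2  3  4  5  6  7  8
 2  3  3  2  2  3  4  5  5  6  7
 1  4  4  3  3  3  4  4  5  6  7
 2  5  5  4  4  4  4  5  4  5  6
 9  6  6  5  5  4  4  5  5  5  6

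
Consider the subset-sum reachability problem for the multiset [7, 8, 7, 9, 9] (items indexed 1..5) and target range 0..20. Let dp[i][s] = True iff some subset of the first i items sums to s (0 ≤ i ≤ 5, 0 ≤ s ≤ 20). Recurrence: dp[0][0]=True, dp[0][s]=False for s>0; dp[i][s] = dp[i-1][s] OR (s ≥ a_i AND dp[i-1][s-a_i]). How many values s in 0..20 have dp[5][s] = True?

i\s   0   1   2   3   4   5   6   7   8   9  10  11  12  13  14  15  16  17  18  19  20
  0   T   F   F   F   F   F   F   F   F   F   F   F   F   F   F   F   F   F   F   F   F
  1   T   F   F   F   F   F   F   T   F   F   F   F   F   F   F   F   F   F   F   F   F
  2   T   F   F   F   F   F   F   T   T   F   F   F   F   F   F   T   F   F   F   F   F
  3   T   F   F   F   F   F   F   T   T   F   F   F   F   F   T   T   F   F   F   F   F
  4   T   F   F   F   F   F   F   T   T   T   F   F   F   F   T   T   T   T   F   F   F
  5   T   F   F   F   F   F   F   T   T   T   F   F   F   F   T   T   T   T   T   F   F

9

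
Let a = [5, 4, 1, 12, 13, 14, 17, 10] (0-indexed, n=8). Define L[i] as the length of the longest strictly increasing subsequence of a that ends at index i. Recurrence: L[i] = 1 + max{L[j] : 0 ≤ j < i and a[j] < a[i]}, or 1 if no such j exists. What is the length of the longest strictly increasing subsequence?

   i    0    1    2    3    4    5    6    7
a[i]    5    4    1   12   13   14   17   10
L[i]    1    1    1    2    3    4    5    2

5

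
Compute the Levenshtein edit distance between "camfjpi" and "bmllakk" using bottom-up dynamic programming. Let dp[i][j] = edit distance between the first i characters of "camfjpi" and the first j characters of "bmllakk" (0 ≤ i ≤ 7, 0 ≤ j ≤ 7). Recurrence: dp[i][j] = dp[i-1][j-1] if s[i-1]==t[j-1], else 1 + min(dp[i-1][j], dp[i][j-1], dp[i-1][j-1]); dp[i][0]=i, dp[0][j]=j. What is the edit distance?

7

   ''  b  m  l  l  a  k  k
''  0  1  2  3  4  5  6  7
 c  1  1  2  3  4  5  6  7
 a  2  2  2  3  4  4  5  6
 m  3  3  2  3  4  5  5  6
 f  4  4  3  3  4  5  6  6
 j  5  5  4  4  4  5  6  7
 p  6  6  5  5  5  5  6  7
 i  7  7  6  6  6  6  6  7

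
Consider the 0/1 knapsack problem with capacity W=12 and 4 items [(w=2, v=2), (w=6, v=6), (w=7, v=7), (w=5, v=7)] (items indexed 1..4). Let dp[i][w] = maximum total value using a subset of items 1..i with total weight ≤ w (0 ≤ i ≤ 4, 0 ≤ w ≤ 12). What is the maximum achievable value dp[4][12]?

14

i\w   0   1   2   3   4   5   6   7   8   9  10  11  12
  0   0   0   0   0   0   0   0   0   0   0   0   0   0
  1   0   0   2   2   2   2   2   2   2   2   2   2   2
  2   0   0   2   2   2   2   6   6   8   8   8   8   8
  3   0   0   2   2   2   2   6   7   8   9   9   9   9
  4   0   0   2   2   2   7   7   9   9   9   9  13  14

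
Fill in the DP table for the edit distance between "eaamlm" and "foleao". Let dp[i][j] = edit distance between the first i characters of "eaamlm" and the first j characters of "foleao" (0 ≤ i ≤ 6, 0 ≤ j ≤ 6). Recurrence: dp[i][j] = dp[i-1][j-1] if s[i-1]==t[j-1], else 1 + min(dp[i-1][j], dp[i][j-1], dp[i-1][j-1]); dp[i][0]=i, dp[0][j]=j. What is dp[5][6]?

   ''  f  o  l  e  a  o
''  0  1  2  3  4  5  6
 e  1  1  2  3  3  4  5
 a  2  2  2  3  4  3  4
 a  3  3  3  3  4  4  4
 m  4  4  4  4  4  5  5
 l  5  5  5  4  5  5  6
 m  6  6  6  5  5  6  6

6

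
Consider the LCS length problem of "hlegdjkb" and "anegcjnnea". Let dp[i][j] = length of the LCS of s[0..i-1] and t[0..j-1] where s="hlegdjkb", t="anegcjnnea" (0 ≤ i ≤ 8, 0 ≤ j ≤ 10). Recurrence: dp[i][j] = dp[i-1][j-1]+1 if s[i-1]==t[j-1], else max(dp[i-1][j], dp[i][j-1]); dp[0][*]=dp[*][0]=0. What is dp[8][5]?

   ''  a  n  e  g  c  j  n  n  e  a
''  0  0  0  0  0  0  0  0  0  0  0
 h  0  0  0  0  0  0  0  0  0  0  0
 l  0  0  0  0  0  0  0  0  0  0  0
 e  0  0  0  1  1  1  1  1  1  1  1
 g  0  0  0  1  2  2  2  2  2  2  2
 d  0  0  0  1  2  2  2  2  2  2  2
 j  0  0  0  1  2  2  3  3  3  3  3
 k  0  0  0  1  2  2  3  3  3  3  3
 b  0  0  0  1  2  2  3  3  3  3  3

2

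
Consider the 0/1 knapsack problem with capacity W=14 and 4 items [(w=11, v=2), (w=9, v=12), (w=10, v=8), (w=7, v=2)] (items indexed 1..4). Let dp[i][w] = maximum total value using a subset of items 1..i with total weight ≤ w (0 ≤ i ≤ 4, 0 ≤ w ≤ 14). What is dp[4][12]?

i\w   0   1   2   3   4   5   6   7   8   9  10  11  12  13  14
  0   0   0   0   0   0   0   0   0   0   0   0   0   0   0   0
  1   0   0   0   0   0   0   0   0   0   0   0   2   2   2   2
  2   0   0   0   0   0   0   0   0   0  12  12  12  12  12  12
  3   0   0   0   0   0   0   0   0   0  12  12  12  12  12  12
  4   0   0   0   0   0   0   0   2   2  12  12  12  12  12  12

12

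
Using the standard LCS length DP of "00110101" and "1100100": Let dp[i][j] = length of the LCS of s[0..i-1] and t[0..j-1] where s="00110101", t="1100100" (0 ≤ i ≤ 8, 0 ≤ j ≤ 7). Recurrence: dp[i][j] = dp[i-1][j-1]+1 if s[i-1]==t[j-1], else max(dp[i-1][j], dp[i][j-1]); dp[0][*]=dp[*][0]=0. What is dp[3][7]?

   ''  1  1  0  0  1  0  0
''  0  0  0  0  0  0  0  0
 0  0  0  0  1  1  1  1  1
 0  0  0  0  1  2  2  2  2
 1  0  1  1  1  2  3  3  3
 1  0  1  2  2  2  3  3  3
 0  0  1  2  3  3  3  4  4
 1  0  1  2  3  3  4  4  4
 0  0  1  2  3  4  4  5  5
 1  0  1  2  3  4  5  5  5

3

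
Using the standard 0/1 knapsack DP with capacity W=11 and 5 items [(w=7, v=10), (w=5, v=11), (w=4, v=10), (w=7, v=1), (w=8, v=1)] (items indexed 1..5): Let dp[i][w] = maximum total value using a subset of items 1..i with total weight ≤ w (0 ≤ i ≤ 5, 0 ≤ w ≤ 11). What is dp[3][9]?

i\w   0   1   2   3   4   5   6   7   8   9  10  11
  0   0   0   0   0   0   0   0   0   0   0   0   0
  1   0   0   0   0   0   0   0  10  10  10  10  10
  2   0   0   0   0   0  11  11  11  11  11  11  11
  3   0   0   0   0  10  11  11  11  11  21  21  21
  4   0   0   0   0  10  11  11  11  11  21  21  21
  5   0   0   0   0  10  11  11  11  11  21  21  21

21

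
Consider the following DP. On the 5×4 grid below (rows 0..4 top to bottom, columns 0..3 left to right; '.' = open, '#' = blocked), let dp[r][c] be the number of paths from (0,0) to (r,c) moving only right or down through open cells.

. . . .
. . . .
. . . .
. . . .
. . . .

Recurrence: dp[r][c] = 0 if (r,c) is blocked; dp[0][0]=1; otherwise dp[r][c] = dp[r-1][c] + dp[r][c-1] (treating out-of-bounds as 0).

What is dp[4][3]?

r\c   0   1   2   3
  0   1   1   1   1
  1   1   2   3   4
  2   1   3   6  10
  3   1   4  10  20
  4   1   5  15  35

35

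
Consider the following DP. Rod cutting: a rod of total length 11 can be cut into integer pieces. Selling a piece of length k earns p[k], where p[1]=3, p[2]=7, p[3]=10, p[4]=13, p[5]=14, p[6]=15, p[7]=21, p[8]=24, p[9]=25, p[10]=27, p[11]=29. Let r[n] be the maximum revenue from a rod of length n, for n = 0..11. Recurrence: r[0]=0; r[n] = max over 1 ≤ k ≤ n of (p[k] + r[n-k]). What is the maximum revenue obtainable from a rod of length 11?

   n    0    1    2    3    4    5    6    7    8    9   10   11
r[n]    0    3    7   10   14   17   21   24   28   31   35   38

38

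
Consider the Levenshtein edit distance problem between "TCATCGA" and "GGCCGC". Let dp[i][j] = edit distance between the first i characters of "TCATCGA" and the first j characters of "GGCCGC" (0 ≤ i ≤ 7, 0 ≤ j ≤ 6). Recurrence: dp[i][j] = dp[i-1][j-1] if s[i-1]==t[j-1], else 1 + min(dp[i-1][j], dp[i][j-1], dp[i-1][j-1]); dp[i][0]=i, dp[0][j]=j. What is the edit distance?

   ''  G  G  C  C  G  C
''  0  1  2  3  4  5  6
 T  1  1  2  3  4  5  6
 C  2  2  2  2  3  4  5
 A  3  3  3  3  3  4  5
 T  4  4  4  4  4  4  5
 C  5  5  5  4  4  5  4
 G  6  5  5  5  5  4  5
 A  7  6  6  6  6  5  5

5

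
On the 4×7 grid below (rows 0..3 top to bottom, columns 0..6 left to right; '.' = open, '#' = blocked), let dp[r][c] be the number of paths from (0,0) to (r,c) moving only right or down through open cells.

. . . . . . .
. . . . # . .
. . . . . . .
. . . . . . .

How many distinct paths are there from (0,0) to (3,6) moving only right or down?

54

r\c   0   1   2   3   4   5   6
  0   1   1   1   1   1   1   1
  1   1   2   3   4   0   1   2
  2   1   3   6  10  10  11  13
  3   1   4  10  20  30  41  54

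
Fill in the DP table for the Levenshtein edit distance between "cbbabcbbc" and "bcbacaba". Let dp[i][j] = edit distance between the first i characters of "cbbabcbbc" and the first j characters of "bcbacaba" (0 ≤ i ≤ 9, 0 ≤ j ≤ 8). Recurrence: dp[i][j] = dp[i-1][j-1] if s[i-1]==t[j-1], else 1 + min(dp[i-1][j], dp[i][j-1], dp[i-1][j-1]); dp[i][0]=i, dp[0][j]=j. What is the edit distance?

5

   ''  b  c  b  a  c  a  b  a
''  0  1  2  3  4  5  6  7  8
 c  1  1  1  2  3  4  5  6  7
 b  2  1  2  1  2  3  4  5  6
 b  3  2  2  2  2  3  4  4  5
 a  4  3  3  3  2  3  3  4  4
 b  5  4  4  3  3  3  4  3  4
 c  6  5  4  4  4  3  4  4  4
 b  7  6  5  4  5  4  4  4  5
 b  8  7  6  5  5  5  5  4  5
 c  9  8  7  6  6  5  6  5  5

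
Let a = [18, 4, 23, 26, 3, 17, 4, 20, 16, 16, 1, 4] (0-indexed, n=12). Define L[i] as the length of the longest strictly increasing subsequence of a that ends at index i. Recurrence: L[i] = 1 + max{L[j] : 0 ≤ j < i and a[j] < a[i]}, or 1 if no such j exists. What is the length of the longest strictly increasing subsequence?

3

   i    0    1    2    3    4    5    6    7    8    9   10   11
a[i]   18    4   23   26    3   17    4   20   16   16    1    4
L[i]    1    1    2    3    1    2    2    3    3    3    1    2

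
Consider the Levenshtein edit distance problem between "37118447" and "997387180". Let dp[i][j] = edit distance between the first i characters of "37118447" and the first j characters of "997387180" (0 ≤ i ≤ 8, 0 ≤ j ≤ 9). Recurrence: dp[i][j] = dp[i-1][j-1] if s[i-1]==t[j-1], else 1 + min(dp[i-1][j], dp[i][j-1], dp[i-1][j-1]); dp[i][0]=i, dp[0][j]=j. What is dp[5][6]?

   ''  9  9  7  3  8  7  1  8  0
''  0  1  2  3  4  5  6  7  8  9
 3  1  1  2  3  3  4  5  6  7  8
 7  2  2  2  2  3  4  4  5  6  7
 1  3  3  3  3  3  4  5  4  5  6
 1  4  4  4  4  4  4  5  5  5  6
 8  5  5  5  5  5  4  5  6  5  6
 4  6  6  6  6  6  5  5  6  6  6
 4  7  7  7  7  7  6  6  6  7  7
 7  8  8  8  7  8  7  6  7  7  8

5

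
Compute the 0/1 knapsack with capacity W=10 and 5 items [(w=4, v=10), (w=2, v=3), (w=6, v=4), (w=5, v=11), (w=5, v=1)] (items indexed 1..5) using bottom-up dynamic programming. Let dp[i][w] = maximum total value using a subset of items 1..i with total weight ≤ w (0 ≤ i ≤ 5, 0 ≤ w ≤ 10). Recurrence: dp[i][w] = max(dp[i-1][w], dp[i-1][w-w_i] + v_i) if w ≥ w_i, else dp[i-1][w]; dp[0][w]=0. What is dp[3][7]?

13

i\w   0   1   2   3   4   5   6   7   8   9  10
  0   0   0   0   0   0   0   0   0   0   0   0
  1   0   0   0   0  10  10  10  10  10  10  10
  2   0   0   3   3  10  10  13  13  13  13  13
  3   0   0   3   3  10  10  13  13  13  13  14
  4   0   0   3   3  10  11  13  14  14  21  21
  5   0   0   3   3  10  11  13  14  14  21  21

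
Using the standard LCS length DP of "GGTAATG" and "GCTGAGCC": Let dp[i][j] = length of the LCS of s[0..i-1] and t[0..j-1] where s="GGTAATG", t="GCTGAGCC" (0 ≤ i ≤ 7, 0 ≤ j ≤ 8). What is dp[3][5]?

   ''  G  C  T  G  A  G  C  C
''  0  0  0  0  0  0  0  0  0
 G  0  1  1  1  1  1  1  1  1
 G  0  1  1  1  2  2  2  2  2
 T  0  1  1  2  2  2  2  2  2
 A  0  1  1  2  2  3  3  3  3
 A  0  1  1  2  2  3  3  3  3
 T  0  1  1  2  2  3  3  3  3
 G  0  1  1  2  3  3  4  4  4

2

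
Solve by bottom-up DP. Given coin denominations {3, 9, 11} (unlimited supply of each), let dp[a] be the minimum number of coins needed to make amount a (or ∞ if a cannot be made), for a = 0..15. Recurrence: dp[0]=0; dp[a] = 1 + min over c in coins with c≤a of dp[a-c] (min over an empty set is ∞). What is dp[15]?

3

 a  0  1  2  3  4  5  6  7  8  9 10 11 12 13 14 15
dp  0  -  -  1  -  -  2  -  -  1  -  1  2  -  2  3
(- denotes ∞ / unreachable)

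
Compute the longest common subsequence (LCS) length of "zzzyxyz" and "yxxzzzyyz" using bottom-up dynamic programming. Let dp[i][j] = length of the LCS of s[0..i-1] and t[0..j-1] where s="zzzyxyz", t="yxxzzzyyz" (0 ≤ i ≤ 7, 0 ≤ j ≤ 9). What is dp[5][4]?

   ''  y  x  x  z  z  z  y  y  z
''  0  0  0  0  0  0  0  0  0  0
 z  0  0  0  0  1  1  1  1  1  1
 z  0  0  0  0  1  2  2  2  2  2
 z  0  0  0  0  1  2  3  3  3  3
 y  0  1  1  1  1  2  3  4  4  4
 x  0  1  2  2  2  2  3  4  4  4
 y  0  1  2  2  2  2  3  4  5  5
 z  0  1  2  2  3  3  3  4  5  6

2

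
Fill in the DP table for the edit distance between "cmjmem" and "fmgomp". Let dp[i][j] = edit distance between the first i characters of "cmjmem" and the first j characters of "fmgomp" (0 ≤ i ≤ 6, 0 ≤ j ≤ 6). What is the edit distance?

   ''  f  m  g  o  m  p
''  0  1  2  3  4  5  6
 c  1  1  2  3  4  5  6
 m  2  2  1  2  3  4  5
 j  3  3  2  2  3  4  5
 m  4  4  3  3  3  3  4
 e  5  5  4  4  4  4  4
 m  6  6  5  5  5  4  5

5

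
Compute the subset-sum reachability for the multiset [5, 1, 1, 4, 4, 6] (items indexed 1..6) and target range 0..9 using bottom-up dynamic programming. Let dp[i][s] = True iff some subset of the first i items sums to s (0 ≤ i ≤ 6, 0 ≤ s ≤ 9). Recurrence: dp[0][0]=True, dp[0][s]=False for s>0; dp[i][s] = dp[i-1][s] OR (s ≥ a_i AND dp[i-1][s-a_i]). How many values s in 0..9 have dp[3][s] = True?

i\s   0   1   2   3   4   5   6   7   8   9
  0   T   F   F   F   F   F   F   F   F   F
  1   T   F   F   F   F   T   F   F   F   F
  2   T   T   F   F   F   T   T   F   F   F
  3   T   T   T   F   F   T   T   T   F   F
  4   T   T   T   F   T   T   T   T   F   T
  5   T   T   T   F   T   T   T   T   T   T
  6   T   T   T   F   T   T   T   T   T   T

6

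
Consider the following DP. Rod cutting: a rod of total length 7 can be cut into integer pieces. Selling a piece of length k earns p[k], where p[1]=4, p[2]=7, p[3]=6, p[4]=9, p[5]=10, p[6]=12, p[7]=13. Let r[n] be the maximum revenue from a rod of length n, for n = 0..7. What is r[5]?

   n    0    1    2    3    4    5    6    7
r[n]    0    4    8   12   16   20   24   28

20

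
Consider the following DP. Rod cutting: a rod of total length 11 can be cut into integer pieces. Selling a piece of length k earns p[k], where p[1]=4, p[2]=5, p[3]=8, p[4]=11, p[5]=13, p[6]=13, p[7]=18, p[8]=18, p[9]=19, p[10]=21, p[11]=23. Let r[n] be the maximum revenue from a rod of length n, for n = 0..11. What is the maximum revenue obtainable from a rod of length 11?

   n    0    1    2    3    4    5    6    7    8    9   10   11
r[n]    0    4    8   12   16   20   24   28   32   36   40   44

44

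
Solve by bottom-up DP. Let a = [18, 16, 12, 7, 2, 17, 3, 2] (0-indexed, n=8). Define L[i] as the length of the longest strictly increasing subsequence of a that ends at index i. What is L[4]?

   i    0    1    2    3    4    5    6    7
a[i]   18   16   12    7    2   17    3    2
L[i]    1    1    1    1    1    2    2    1

1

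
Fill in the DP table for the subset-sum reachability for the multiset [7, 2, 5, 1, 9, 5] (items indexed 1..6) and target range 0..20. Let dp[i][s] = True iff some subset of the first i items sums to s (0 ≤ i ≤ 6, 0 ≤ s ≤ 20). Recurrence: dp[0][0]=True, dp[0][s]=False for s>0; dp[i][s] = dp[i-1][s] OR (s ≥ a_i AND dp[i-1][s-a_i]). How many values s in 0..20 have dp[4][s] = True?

14

i\s   0   1   2   3   4   5   6   7   8   9  10  11  12  13  14  15  16  17  18  19  20
  0   T   F   F   F   F   F   F   F   F   F   F   F   F   F   F   F   F   F   F   F   F
  1   T   F   F   F   F   F   F   T   F   F   F   F   F   F   F   F   F   F   F   F   F
  2   T   F   T   F   F   F   F   T   F   T   F   F   F   F   F   F   F   F   F   F   F
  3   T   F   T   F   F   T   F   T   F   T   F   F   T   F   T   F   F   F   F   F   F
  4   T   T   T   T   F   T   T   T   T   T   T   F   T   T   T   T   F   F   F   F   F
  5   T   T   T   T   F   T   T   T   T   T   T   T   T   T   T   T   T   T   T   T   F
  6   T   T   T   T   F   T   T   T   T   T   T   T   T   T   T   T   T   T   T   T   T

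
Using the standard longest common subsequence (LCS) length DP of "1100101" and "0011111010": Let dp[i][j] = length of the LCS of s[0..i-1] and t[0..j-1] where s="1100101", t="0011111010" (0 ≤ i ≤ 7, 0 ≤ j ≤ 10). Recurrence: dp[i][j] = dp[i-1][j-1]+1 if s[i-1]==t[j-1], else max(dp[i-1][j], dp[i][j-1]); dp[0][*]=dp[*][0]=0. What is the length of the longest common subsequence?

5

   ''  0  0  1  1  1  1  1  0  1  0
''  0  0  0  0  0  0  0  0  0  0  0
 1  0  0  0  1  1  1  1  1  1  1  1
 1  0  0  0  1  2  2  2  2  2  2  2
 0  0  1  1  1  2  2  2  2  3  3  3
 0  0  1  2  2  2  2  2  2  3  3  4
 1  0  1  2  3  3  3  3  3  3  4  4
 0  0  1  2  3  3  3  3  3  4  4  5
 1  0  1  2  3  4  4  4  4  4  5  5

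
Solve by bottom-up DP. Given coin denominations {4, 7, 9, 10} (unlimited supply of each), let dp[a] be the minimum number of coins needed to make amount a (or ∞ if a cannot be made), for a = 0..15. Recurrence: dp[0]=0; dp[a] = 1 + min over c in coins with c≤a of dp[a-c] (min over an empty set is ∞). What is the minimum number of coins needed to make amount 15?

3

 a  0  1  2  3  4  5  6  7  8  9 10 11 12 13 14 15
dp  0  -  -  -  1  -  -  1  2  1  1  2  3  2  2  3
(- denotes ∞ / unreachable)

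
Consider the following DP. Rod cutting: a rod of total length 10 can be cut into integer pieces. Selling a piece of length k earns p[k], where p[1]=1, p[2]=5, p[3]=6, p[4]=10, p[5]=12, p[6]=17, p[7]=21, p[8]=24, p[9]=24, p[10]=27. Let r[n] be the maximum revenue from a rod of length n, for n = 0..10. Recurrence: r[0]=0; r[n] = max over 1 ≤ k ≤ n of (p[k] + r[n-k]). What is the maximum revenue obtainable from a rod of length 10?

29

   n    0    1    2    3    4    5    6    7    8    9   10
r[n]    0    1    5    6   10   12   17   21   24   26   29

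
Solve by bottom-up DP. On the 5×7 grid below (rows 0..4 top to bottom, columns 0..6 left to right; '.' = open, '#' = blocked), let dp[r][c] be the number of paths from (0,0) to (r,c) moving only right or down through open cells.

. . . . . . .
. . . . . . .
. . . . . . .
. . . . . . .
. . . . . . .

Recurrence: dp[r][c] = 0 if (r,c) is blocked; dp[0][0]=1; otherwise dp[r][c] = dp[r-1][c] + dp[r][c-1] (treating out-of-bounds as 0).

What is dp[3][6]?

r\c   0   1   2   3   4   5   6
  0   1   1   1   1   1   1   1
  1   1   2   3   4   5   6   7
  2   1   3   6  10  15  21  28
  3   1   4  10  20  35  56  84
  4   1   5  15  35  70 126 210

84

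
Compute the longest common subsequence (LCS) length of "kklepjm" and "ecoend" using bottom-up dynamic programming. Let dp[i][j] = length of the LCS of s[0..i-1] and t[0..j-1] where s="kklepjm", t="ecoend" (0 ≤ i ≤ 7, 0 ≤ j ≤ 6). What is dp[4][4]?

1

   ''  e  c  o  e  n  d
''  0  0  0  0  0  0  0
 k  0  0  0  0  0  0  0
 k  0  0  0  0  0  0  0
 l  0  0  0  0  0  0  0
 e  0  1  1  1  1  1  1
 p  0  1  1  1  1  1  1
 j  0  1  1  1  1  1  1
 m  0  1  1  1  1  1  1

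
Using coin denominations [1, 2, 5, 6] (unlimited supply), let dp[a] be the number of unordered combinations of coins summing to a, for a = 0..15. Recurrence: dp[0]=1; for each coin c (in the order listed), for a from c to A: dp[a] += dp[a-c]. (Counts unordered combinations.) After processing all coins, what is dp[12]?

19

after  coin     0     1     2     3     4     5     6     7     8     9    10    11    12    13    14    15
          1     1     1     1     1     1     1     1     1     1     1     1     1     1     1     1     1
          2     1     1     2     2     3     3     4     4     5     5     6     6     7     7     8     8
          5     1     1     2     2     3     4     5     6     7     8    10    11    13    14    16    18
          6     1     1     2     2     3     4     6     7     9    10    13    15    19    21    25    28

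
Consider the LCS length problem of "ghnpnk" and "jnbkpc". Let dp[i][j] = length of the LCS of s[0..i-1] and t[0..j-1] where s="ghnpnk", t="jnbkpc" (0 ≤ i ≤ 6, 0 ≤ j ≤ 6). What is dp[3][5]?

   ''  j  n  b  k  p  c
''  0  0  0  0  0  0  0
 g  0  0  0  0  0  0  0
 h  0  0  0  0  0  0  0
 n  0  0  1  1  1  1  1
 p  0  0  1  1  1  2  2
 n  0  0  1  1  1  2  2
 k  0  0  1  1  2  2  2

1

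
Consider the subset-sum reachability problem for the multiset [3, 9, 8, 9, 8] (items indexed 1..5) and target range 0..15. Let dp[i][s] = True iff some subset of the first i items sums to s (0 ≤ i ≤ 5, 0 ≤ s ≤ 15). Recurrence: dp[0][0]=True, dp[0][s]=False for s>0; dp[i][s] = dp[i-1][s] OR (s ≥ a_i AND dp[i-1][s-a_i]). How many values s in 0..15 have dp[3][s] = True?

6

i\s   0   1   2   3   4   5   6   7   8   9  10  11  12  13  14  15
  0   T   F   F   F   F   F   F   F   F   F   F   F   F   F   F   F
  1   T   F   F   T   F   F   F   F   F   F   F   F   F   F   F   F
  2   T   F   F   T   F   F   F   F   F   T   F   F   T   F   F   F
  3   T   F   F   T   F   F   F   F   T   T   F   T   T   F   F   F
  4   T   F   F   T   F   F   F   F   T   T   F   T   T   F   F   F
  5   T   F   F   T   F   F   F   F   T   T   F   T   T   F   F   F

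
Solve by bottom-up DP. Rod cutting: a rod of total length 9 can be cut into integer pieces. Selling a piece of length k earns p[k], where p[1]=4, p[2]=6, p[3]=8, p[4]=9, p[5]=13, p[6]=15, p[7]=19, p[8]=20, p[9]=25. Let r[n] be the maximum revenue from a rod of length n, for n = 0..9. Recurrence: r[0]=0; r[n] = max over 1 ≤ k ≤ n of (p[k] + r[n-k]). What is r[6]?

24

   n    0    1    2    3    4    5    6    7    8    9
r[n]    0    4    8   12   16   20   24   28   32   36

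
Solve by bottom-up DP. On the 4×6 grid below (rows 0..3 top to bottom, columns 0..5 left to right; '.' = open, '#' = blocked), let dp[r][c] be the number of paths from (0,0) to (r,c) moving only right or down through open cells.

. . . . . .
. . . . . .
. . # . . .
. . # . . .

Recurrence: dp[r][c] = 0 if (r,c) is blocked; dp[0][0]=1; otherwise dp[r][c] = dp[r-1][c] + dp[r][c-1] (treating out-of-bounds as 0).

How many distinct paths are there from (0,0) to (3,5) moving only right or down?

r\c   0   1   2   3   4   5
  0   1   1   1   1   1   1
  1   1   2   3   4   5   6
  2   1   3   0   4   9  15
  3   1   4   0   4  13  28

28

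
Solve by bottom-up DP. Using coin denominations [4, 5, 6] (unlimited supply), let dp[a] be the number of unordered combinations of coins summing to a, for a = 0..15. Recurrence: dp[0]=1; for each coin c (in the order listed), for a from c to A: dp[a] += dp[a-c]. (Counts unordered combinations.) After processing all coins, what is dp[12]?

after  coin     0     1     2     3     4     5     6     7     8     9    10    11    12    13    14    15
          4     1     0     0     0     1     0     0     0     1     0     0     0     1     0     0     0
          5     1     0     0     0     1     1     0     0     1     1     1     0     1     1     1     1
          6     1     0     0     0     1     1     1     0     1     1     2     1     2     1     2     2

2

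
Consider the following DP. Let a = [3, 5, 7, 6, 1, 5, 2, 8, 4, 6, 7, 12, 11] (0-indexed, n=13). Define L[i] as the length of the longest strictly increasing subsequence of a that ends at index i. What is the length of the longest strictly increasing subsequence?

6

   i    0    1    2    3    4    5    6    7    8    9   10   11   12
a[i]    3    5    7    6    1    5    2    8    4    6    7   12   11
L[i]    1    2    3    3    1    2    2    4    3    4    5    6    6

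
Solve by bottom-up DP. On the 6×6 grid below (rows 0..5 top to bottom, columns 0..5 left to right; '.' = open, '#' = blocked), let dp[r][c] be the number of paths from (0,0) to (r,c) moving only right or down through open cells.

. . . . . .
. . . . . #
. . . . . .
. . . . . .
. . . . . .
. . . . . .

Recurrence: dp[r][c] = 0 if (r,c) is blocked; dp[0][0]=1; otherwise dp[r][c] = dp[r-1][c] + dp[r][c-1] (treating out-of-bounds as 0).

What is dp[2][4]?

15

r\c   0   1   2   3   4   5
  0   1   1   1   1   1   1
  1   1   2   3   4   5   0
  2   1   3   6  10  15  15
  3   1   4  10  20  35  50
  4   1   5  15  35  70 120
  5   1   6  21  56 126 246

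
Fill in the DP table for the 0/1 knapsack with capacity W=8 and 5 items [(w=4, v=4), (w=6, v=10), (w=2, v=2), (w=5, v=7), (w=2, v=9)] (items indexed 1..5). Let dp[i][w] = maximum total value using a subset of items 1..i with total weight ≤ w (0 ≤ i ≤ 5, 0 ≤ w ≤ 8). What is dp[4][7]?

i\w   0   1   2   3   4   5   6   7   8
  0   0   0   0   0   0   0   0   0   0
  1   0   0   0   0   4   4   4   4   4
  2   0   0   0   0   4   4  10  10  10
  3   0   0   2   2   4   4  10  10  12
  4   0   0   2   2   4   7  10  10  12
  5   0   0   9   9  11  11  13  16  19

10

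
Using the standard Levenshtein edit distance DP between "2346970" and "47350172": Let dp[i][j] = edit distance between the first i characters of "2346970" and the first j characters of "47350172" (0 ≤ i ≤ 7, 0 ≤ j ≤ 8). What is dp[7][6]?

   ''  4  7  3  5  0  1  7  2
''  0  1  2  3  4  5  6  7  8
 2  1  1  2  3  4  5  6  7  7
 3  2  2  2  2  3  4  5  6  7
 4  3  2  3  3  3  4  5  6  7
 6  4  3  3  4  4  4  5  6  7
 9  5  4  4  4  5  5  5  6  7
 7  6  5  4  5  5  6  6  5  6
 0  7  6  5  5  6  5  6  6  6

6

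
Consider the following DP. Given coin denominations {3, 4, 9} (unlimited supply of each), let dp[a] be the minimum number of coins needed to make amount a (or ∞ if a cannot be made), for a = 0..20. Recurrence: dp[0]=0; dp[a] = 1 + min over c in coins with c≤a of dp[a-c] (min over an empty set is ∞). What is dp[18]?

 a  0  1  2  3  4  5  6  7  8  9 10 11 12 13 14 15 16 17 18 19 20
dp  0  -  -  1  1  -  2  2  2  1  3  3  2  2  4  3  3  3  2  4  4
(- denotes ∞ / unreachable)

2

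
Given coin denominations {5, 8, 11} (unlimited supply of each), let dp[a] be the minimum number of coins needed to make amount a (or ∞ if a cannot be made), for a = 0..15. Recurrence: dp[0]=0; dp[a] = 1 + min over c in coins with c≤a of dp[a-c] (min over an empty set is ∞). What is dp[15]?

 a  0  1  2  3  4  5  6  7  8  9 10 11 12 13 14 15
dp  0  -  -  -  -  1  -  -  1  -  2  1  -  2  -  3
(- denotes ∞ / unreachable)

3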